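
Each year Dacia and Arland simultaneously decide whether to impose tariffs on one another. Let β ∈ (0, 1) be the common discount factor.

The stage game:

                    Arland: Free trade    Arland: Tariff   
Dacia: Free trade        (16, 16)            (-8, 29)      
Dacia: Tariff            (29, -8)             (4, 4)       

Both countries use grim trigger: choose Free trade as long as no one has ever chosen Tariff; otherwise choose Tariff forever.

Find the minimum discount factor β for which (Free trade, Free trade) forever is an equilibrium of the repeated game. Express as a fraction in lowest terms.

13/25

Under grim trigger the critical discount factor is (T−C)/(T−P) with T = 29, C = 16, P = 4.
β* = (29−16)/(29−4) = 13/25.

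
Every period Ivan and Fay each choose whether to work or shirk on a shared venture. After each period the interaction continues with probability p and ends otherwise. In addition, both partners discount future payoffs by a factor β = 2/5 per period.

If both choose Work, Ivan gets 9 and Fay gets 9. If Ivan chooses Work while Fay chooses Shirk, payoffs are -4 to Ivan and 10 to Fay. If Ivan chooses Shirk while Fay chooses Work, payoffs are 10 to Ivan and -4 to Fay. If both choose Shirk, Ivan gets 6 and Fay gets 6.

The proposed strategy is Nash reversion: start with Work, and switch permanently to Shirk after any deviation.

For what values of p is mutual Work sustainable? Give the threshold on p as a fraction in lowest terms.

5/8

With continuation probability p and discount β, the effective per-period discount factor is βp.
Grim-trigger IC: βp ≥ (10−9)/(10−6) = 1/4.
So p ≥ (1/4)/(2/5) = 5/8.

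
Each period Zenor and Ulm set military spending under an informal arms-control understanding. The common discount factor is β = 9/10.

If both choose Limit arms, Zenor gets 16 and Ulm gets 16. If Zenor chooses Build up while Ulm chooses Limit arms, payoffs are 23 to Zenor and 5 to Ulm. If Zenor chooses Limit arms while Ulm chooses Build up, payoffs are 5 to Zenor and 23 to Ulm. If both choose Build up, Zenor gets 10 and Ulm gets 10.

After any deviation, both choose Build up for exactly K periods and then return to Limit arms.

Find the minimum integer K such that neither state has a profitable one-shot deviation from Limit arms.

2

Need Σ_{k=1}^{K} β^k ≥ (23−16)/(16−10) = 1.1667 at β = 9/10.
At K = 1 the sum is 0.9000 < 1.1667; at K = 2 it is 1.7100 ≥ 1.1667.
So the minimum punishment length is K = 2.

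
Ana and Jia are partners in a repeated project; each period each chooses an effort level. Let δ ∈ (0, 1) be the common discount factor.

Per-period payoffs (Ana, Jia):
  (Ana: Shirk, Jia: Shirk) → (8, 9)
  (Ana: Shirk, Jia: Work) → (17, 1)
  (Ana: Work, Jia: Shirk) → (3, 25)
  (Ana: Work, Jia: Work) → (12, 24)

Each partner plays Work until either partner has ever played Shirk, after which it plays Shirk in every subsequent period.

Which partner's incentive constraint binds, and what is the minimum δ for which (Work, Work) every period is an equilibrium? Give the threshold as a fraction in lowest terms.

Ana's threshold: (17−12)/(17−8) = 5/9.
Jia's threshold: (25−24)/(25−9) = 1/16.
5/9 > 1/16, so Ana binds and δ* = 5/9.

Ana; δ ≥ 5/9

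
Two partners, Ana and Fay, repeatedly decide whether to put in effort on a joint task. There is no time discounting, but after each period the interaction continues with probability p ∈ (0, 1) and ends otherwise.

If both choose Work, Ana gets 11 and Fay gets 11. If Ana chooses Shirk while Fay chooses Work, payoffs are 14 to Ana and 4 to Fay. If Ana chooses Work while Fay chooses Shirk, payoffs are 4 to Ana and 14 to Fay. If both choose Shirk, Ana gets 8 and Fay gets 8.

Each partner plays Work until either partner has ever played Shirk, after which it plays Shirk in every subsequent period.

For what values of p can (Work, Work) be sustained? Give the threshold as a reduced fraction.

Expected cooperation value is 11 + p·11 + p²·11 + … = 11/(1−p); deviation gives 14 + p·8/(1−p).
11 ≥ 14(1−p) + 8p ⇒ 6p ≥ 3 ⇒ p ≥ 3/6 = 1/2.

1/2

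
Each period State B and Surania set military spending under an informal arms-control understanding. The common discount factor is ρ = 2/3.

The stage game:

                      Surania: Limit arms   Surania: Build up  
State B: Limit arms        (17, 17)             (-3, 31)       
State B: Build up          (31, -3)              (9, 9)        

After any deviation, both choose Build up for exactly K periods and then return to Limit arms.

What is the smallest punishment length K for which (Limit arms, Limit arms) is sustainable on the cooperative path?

6

IC: ρ(1−ρ^K)/(1−ρ) ≥ (31−17)/(17−9) = 7/4.
With ρ = 2/3: need 1 − ρ^K ≥ 7/4·(1−2/3)/(2/3), i.e. ρ^K ≤ 0.1250.
Since (2/3)^5 = 0.1317 and (2/3)^6 = 0.0878, the smallest such K is 6.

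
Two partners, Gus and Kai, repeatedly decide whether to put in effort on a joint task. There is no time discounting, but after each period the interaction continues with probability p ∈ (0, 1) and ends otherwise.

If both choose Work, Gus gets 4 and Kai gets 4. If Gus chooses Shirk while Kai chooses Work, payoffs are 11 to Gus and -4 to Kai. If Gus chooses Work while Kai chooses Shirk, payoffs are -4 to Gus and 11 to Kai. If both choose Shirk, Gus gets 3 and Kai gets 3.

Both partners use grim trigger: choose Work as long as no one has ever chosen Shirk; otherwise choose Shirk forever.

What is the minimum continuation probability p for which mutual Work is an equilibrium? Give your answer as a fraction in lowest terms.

7/8

With no time discounting, the continuation probability p plays the role of the discount factor.
Grim-trigger IC: 4/(1−p) ≥ 11 + 3p/(1−p) ⇒ p ≥ (11−4)/(11−3) = 7/8.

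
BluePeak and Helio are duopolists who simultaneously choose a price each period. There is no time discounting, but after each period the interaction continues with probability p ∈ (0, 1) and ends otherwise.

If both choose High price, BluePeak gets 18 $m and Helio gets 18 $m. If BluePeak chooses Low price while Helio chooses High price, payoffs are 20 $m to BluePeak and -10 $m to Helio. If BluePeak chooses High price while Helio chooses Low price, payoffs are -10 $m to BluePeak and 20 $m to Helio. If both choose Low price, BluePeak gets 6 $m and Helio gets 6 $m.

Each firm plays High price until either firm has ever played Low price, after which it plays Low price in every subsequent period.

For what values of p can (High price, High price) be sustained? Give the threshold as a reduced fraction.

1/7

Expected cooperation value is 18 + p·18 + p²·18 + … = 18/(1−p); deviation gives 20 + p·6/(1−p).
18 ≥ 20(1−p) + 6p ⇒ 14p ≥ 2 ⇒ p ≥ 2/14 = 1/7.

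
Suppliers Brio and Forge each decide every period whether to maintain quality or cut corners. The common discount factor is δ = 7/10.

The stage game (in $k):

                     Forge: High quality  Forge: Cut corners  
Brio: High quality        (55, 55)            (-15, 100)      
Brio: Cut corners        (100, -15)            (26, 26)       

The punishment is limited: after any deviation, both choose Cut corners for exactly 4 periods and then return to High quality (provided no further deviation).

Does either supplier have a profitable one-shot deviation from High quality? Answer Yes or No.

No

IC: δ+…+δ^4 ≥ (100−55)/(55−26) = 45/29.
At δ = 7/10: partial sum = 1.7731 ≥ 1.5517. Cooperation sustainable.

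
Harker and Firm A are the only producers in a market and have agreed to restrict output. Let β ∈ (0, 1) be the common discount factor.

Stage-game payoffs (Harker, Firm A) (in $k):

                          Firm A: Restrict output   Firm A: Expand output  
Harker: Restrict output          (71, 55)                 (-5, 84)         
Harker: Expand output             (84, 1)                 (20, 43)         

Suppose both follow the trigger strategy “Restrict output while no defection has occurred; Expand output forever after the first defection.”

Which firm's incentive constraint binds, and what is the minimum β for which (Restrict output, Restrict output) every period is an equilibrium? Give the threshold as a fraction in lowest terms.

Harker: cooperation gives 71 each period; deviation gives 84 once then 20 forever.
  71/(1−β) ≥ 84 + 20β/(1−β) ⇒ β ≥ 13/64.
Firm A: cooperation gives 55 each period; deviation gives 84 once then 43 forever.
  β ≥ 29/41.
Both must hold, so the binding constraint is Firm A's: β ≥ 29/41.

Firm A; β ≥ 29/41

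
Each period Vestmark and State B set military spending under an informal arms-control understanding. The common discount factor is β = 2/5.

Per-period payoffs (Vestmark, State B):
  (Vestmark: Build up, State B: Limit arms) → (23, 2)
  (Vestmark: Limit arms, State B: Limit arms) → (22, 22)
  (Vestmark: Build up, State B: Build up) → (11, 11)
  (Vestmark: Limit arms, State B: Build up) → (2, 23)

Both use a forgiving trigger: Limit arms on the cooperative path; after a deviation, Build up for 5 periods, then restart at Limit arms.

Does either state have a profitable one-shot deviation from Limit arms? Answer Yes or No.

No

Comparing payoff streams over the 6 periods until play realigns: cooperate → 22(1+β+…+β^5); deviate → 23 + 11(β+…+β^5).
Cooperation is sustained iff (22−11)(β+…+β^5) ≥ 23−22.
β+…+β^5 = 2/5·(1−(2/5)^5)/(1−2/5) = 0.6598, and (23−22)/(22−11) = 0.0909.
0.6598 ≥ 0.0909, so cooperation is sustainable.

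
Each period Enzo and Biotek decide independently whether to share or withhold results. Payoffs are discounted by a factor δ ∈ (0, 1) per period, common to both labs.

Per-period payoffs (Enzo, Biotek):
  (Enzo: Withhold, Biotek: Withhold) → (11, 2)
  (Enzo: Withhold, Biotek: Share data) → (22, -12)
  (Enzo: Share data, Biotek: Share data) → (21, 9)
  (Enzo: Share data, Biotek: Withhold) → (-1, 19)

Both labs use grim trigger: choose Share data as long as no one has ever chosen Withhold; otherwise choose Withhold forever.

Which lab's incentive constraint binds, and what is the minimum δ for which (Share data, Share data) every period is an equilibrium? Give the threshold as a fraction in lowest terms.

Biotek; δ ≥ 10/17

For Enzo: deviation gain 22−21 = 1, per-period punishment loss 21−11 = 10. IC gives δ ≥ 1/11.
For Biotek: gain 10, loss 7 per period, so δ ≥ 10/17.
The tighter constraint is Biotek's, so cooperation needs δ ≥ 10/17.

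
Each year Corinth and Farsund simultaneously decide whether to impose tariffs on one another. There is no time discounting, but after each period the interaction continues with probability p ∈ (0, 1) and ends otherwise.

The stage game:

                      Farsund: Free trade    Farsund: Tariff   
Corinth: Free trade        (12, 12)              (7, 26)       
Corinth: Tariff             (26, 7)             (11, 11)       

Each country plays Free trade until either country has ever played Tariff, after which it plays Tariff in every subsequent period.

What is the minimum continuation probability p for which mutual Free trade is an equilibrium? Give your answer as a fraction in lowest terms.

With no time discounting, the continuation probability p plays the role of the discount factor.
Grim-trigger IC: 12/(1−p) ≥ 26 + 11p/(1−p) ⇒ p ≥ (26−12)/(26−11) = 14/15.

14/15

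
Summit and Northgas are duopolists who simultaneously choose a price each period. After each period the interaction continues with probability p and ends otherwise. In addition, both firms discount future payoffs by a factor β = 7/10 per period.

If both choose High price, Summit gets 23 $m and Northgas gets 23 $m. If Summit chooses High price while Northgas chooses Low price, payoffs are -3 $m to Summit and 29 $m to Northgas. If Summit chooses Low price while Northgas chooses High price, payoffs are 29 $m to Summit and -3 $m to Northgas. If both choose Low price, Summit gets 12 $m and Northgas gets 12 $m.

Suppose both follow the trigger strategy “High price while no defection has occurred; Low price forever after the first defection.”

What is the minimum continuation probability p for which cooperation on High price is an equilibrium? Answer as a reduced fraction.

60/119

With continuation probability p and discount β, the effective per-period discount factor is βp.
Grim-trigger IC: βp ≥ (29−23)/(29−12) = 6/17.
So p ≥ (6/17)/(7/10) = 60/119.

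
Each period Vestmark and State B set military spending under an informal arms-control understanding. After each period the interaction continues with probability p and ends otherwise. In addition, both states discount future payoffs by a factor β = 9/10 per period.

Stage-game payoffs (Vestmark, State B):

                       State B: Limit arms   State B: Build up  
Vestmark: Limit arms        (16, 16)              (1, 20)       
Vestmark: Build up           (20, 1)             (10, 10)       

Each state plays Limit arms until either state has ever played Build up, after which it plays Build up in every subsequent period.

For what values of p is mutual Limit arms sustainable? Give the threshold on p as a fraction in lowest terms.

4/9

Expected continuation weight on next period's payoff is β·p = 9/10·p, which plays the role of the discount factor.
Cooperation requires 9/10·p ≥ (20−16)/(20−10) = 2/5, hence p ≥ 4/9.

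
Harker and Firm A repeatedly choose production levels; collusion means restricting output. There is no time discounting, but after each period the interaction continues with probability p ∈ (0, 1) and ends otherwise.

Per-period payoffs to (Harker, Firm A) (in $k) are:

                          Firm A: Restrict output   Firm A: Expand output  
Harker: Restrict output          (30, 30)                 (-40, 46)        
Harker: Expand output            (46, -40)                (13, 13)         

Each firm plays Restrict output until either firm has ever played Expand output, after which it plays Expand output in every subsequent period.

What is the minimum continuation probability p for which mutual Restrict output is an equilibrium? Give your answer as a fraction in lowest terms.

Expected cooperation value is 30 + p·30 + p²·30 + … = 30/(1−p); deviation gives 46 + p·13/(1−p).
30 ≥ 46(1−p) + 13p ⇒ 33p ≥ 16 ⇒ p ≥ 16/33.

16/33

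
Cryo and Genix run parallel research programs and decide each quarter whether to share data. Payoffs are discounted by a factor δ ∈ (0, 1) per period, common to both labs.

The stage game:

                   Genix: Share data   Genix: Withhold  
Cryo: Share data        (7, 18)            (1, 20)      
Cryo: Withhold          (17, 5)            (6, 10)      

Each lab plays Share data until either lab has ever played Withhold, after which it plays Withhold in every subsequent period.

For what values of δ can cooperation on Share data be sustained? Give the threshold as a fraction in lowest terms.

10/11

Cryo: cooperation gives 7 each period; deviation gives 17 once then 6 forever.
  7/(1−δ) ≥ 17 + 6δ/(1−δ) ⇒ δ ≥ 10/11.
Genix: cooperation gives 18 each period; deviation gives 20 once then 10 forever.
  δ ≥ 2/10 = 1/5.
Both must hold, so the binding constraint is Cryo's: δ ≥ 10/11.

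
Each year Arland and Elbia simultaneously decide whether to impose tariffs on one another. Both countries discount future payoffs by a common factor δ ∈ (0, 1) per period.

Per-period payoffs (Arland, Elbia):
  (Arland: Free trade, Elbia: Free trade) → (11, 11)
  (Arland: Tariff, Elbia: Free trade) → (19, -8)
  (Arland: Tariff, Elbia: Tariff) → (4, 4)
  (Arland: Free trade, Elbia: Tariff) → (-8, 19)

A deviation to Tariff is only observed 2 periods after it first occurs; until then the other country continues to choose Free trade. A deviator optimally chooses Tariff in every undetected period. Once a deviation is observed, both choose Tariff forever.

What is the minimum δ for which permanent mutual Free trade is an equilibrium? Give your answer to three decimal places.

0.730

Deviating for the 2 undetected periods gains 19−11 = 8 per period over cooperation, then loses 11−4 = 7 per period forever once punishment starts.
Gain: 8(1 + δ + … + δ^1); loss: 7·δ^2/(1−δ).
No profitable deviation ⇔ 8(1−δ^2) ≤ 7·δ^2, i.e. δ^2 ≥ 8/(8+7) = 8/15.
Hence δ ≥ (8/15)^(1/2) ≈ 0.730.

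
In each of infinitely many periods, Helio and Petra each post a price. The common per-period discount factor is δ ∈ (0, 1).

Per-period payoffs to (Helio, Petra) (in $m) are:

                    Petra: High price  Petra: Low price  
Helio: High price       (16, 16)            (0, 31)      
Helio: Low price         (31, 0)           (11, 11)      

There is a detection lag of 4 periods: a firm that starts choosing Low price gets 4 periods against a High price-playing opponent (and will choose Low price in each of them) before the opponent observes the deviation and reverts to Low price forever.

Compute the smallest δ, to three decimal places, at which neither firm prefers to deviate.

0.931

Deviating for the 4 undetected periods gains 31−16 = 15 per period over cooperation, then loses 16−11 = 5 per period forever once punishment starts.
Gain: 15(1 + δ + … + δ^3); loss: 5·δ^4/(1−δ).
No profitable deviation ⇔ 15(1−δ^4) ≤ 5·δ^4, i.e. δ^4 ≥ 15/(15+5) = 3/4.
Hence δ ≥ (3/4)^(1/4) ≈ 0.931.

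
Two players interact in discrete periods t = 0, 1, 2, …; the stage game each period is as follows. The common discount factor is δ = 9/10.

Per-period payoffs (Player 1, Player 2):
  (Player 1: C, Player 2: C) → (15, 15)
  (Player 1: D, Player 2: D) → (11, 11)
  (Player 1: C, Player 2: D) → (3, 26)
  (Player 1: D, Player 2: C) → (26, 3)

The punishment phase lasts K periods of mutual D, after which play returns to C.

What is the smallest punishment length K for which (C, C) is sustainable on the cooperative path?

4

Need Σ_{k=1}^{K} δ^k ≥ (26−15)/(15−11) = 2.7500 at δ = 9/10.
At K = 3 the sum is 2.4390 < 2.7500; at K = 4 it is 3.0951 ≥ 2.7500.
So the minimum punishment length is K = 4.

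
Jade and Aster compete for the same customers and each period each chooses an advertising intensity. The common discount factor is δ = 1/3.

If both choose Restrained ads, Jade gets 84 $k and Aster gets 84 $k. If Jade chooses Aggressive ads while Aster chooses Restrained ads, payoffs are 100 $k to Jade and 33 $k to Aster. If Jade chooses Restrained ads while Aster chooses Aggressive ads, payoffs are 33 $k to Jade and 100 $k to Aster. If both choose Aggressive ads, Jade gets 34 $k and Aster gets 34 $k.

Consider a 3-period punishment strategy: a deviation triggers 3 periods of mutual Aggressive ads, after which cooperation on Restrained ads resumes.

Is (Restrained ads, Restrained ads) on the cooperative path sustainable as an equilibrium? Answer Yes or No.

A one-shot deviation gives 100 now, then 34 for 3 periods, then back to 84.
Gain from deviating: (100−84) today; loss: (84−34) in each of the next 3 periods.
No-deviation condition: (84−34)(δ+…+δ^3) ≥ 100−84, i.e. δ+…+δ^3 ≥ 8/25.
At δ = 1/3: δ+…+δ^3 = 0.4815 ≥ 0.3200.
So cooperation is sustainable.

Yes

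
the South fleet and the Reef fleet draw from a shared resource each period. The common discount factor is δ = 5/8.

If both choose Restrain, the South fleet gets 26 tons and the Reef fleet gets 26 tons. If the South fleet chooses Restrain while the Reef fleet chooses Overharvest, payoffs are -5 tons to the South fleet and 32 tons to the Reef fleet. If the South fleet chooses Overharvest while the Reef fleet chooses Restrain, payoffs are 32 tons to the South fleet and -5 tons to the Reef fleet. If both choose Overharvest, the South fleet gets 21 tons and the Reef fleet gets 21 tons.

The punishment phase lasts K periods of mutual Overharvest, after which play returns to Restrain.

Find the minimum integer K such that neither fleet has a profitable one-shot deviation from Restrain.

3

No profitable deviation requires (26−21)(δ+…+δ^K) ≥ 32−26, i.e. δ+…+δ^K ≥ 6/5 ≈ 1.2000.
With δ = 5/8, the partial sums are K=1: 0.6250, K=2: 1.0156, K=3: 1.2598.
K = 3 is the first length at which the sum reaches 1.2000.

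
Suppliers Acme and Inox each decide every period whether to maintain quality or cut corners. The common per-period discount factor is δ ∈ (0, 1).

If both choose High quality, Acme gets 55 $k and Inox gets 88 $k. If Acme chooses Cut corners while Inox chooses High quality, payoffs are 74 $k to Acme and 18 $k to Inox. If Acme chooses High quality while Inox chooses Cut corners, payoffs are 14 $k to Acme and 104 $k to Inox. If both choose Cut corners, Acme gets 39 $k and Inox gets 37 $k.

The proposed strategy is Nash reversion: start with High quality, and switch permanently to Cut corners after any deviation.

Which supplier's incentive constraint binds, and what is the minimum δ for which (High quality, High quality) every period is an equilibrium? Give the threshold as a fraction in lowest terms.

Acme's threshold: (74−55)/(74−39) = 19/35.
Inox's threshold: (104−88)/(104−37) = 16/67.
19/35 > 16/67, so Acme binds and δ* = 19/35.

Acme; δ ≥ 19/35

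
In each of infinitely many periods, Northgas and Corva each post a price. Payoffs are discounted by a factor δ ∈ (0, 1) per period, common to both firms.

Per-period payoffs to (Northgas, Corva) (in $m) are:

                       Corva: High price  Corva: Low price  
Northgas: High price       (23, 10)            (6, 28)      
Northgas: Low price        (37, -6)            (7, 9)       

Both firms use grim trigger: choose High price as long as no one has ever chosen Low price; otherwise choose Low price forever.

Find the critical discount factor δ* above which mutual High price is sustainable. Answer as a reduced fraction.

For Northgas: deviation gain 37−23 = 14, per-period punishment loss 23−7 = 16. IC gives δ ≥ 14/30 = 7/15.
For Corva: gain 18, loss 1 per period, so δ ≥ 18/19.
The tighter constraint is Corva's, so cooperation needs δ ≥ 18/19.

18/19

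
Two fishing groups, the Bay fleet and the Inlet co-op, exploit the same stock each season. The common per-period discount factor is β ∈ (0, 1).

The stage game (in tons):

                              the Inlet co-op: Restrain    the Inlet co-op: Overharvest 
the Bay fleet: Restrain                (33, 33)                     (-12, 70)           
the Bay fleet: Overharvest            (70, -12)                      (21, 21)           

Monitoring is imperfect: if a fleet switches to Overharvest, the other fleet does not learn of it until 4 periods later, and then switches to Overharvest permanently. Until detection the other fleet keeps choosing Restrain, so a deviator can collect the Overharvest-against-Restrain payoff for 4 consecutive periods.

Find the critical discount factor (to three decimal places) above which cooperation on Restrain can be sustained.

The best deviation is to choose Overharvest for all 4 undetected periods, earning 70 each, then 21 forever once detected.
Deviation value: 70(1−β^4)/(1−β) + 21β^4/(1−β); cooperation value: 33/(1−β).
IC: 33 ≥ 70(1−β^4) + 21β^4 = 70 − 49β^4.
So β^4 ≥ 37/49, giving β ≥ (37/49)^(1/4) ≈ 0.932.

0.932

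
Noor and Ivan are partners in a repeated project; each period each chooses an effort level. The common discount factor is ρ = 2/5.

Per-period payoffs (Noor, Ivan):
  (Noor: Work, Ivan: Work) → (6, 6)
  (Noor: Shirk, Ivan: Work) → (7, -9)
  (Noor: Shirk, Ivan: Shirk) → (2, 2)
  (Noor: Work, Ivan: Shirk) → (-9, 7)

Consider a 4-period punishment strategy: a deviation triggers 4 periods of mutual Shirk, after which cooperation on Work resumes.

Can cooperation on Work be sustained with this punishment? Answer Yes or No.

A one-shot deviation gives 7 now, then 2 for 4 periods, then back to 6.
Gain from deviating: (7−6) today; loss: (6−2) in each of the next 4 periods.
No-deviation condition: (6−2)(ρ+…+ρ^4) ≥ 7−6, i.e. ρ+…+ρ^4 ≥ 1/4.
At ρ = 2/5: ρ+…+ρ^4 = 0.6496 ≥ 0.2500.
So cooperation is sustainable.

Yes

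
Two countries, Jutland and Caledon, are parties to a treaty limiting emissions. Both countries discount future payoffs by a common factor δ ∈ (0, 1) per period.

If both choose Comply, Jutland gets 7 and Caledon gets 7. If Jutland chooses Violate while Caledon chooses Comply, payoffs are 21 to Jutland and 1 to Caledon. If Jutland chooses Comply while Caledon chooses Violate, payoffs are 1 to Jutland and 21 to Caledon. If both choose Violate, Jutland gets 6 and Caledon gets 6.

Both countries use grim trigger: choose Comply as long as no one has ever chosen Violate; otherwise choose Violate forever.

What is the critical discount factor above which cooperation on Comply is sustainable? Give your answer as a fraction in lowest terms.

14/15

Under grim trigger the critical discount factor is (T−C)/(T−P) with T = 21, C = 7, P = 6.
δ* = (21−7)/(21−6) = 14/15.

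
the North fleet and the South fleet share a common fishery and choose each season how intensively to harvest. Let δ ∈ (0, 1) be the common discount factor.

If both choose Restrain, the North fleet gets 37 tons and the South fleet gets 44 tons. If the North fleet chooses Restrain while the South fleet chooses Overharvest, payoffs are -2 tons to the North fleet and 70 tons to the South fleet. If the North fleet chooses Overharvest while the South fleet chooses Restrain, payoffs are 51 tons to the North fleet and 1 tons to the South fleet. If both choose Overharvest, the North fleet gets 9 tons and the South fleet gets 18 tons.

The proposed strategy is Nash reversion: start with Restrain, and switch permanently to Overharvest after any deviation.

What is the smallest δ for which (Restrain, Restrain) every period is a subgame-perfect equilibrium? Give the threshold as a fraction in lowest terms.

the North fleet: cooperation gives 37 each period; deviation gives 51 once then 9 forever.
  37/(1−δ) ≥ 51 + 9δ/(1−δ) ⇒ δ ≥ 14/42 = 1/3.
the South fleet: cooperation gives 44 each period; deviation gives 70 once then 18 forever.
  δ ≥ 26/52 = 1/2.
Both must hold, so the binding constraint is the South fleet's: δ ≥ 1/2.

1/2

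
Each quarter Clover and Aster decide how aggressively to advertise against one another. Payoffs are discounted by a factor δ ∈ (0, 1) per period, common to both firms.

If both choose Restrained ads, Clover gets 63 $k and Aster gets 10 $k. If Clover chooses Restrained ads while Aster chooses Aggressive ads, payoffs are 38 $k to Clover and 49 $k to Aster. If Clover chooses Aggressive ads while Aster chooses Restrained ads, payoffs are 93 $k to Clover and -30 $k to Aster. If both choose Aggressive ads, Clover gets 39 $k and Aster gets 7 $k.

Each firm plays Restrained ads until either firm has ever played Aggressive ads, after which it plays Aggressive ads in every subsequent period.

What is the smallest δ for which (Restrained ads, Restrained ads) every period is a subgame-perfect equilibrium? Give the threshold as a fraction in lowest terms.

Clover: cooperation gives 63 each period; deviation gives 93 once then 39 forever.
  63/(1−δ) ≥ 93 + 39δ/(1−δ) ⇒ δ ≥ 30/54 = 5/9.
Aster: cooperation gives 10 each period; deviation gives 49 once then 7 forever.
  δ ≥ 39/42 = 13/14.
Both must hold, so the binding constraint is Aster's: δ ≥ 13/14.

13/14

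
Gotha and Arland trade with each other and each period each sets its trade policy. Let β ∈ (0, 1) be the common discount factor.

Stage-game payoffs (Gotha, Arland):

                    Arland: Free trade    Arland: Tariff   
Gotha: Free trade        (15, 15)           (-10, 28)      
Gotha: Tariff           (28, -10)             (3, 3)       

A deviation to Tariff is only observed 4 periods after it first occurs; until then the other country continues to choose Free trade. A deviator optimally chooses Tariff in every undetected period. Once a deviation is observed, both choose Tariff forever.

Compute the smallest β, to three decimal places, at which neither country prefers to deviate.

The best deviation is to choose Tariff for all 4 undetected periods, earning 28 each, then 3 forever once detected.
Deviation value: 28(1−β^4)/(1−β) + 3β^4/(1−β); cooperation value: 15/(1−β).
IC: 15 ≥ 28(1−β^4) + 3β^4 = 28 − 25β^4.
So β^4 ≥ 13/25, giving β ≥ (13/25)^(1/4) ≈ 0.849.

0.849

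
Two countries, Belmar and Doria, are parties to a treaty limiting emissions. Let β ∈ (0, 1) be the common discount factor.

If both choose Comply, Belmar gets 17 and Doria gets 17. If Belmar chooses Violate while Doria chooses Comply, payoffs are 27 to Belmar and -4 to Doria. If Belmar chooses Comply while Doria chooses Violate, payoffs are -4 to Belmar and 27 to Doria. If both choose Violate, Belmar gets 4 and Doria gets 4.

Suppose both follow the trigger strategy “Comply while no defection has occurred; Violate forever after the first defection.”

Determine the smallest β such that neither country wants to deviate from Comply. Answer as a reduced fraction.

One-period gain from deviating is 27 − 17 = 10. The loss is 17 − 4 = 13 in every subsequent period, with present value 13·β/(1−β).
Deviation is unprofitable when 13·β/(1−β) ≥ 10, i.e. β/(1−β) ≥ 10/13.
Equivalently β ≥ 10/(10+13) = 10/23.

10/23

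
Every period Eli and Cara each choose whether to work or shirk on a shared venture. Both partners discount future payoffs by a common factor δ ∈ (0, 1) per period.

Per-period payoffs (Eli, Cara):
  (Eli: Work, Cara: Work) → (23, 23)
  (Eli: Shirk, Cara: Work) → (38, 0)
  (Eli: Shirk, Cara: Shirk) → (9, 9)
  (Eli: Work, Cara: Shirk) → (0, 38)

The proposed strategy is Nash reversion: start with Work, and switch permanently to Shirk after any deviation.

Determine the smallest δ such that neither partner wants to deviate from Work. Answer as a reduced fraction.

23/(1−δ) ≥ 38 + 9δ/(1−δ)
23 ≥ 38 − 29δ
δ ≥ 15/29.

15/29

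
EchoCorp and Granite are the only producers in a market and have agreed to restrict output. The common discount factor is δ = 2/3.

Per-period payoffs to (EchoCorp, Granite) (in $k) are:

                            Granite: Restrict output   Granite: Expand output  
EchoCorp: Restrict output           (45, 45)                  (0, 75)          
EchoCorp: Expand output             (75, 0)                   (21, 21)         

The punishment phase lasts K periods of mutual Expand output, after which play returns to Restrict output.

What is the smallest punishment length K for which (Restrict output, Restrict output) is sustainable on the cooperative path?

3

Need Σ_{k=1}^{K} δ^k ≥ (75−45)/(45−21) = 1.2500 at δ = 2/3.
At K = 2 the sum is 1.1111 < 1.2500; at K = 3 it is 1.4074 ≥ 1.2500.
So the minimum punishment length is K = 3.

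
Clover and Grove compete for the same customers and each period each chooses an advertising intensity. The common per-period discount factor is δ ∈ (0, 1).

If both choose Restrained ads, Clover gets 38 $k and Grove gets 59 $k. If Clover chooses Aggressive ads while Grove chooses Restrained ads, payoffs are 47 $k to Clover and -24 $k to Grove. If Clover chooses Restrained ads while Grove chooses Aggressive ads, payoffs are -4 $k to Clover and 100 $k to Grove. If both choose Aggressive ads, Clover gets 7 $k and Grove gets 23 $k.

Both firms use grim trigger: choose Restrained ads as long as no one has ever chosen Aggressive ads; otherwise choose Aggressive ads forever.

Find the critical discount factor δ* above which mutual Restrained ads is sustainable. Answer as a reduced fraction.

For Clover: deviation gain 47−38 = 9, per-period punishment loss 38−7 = 31. IC gives δ ≥ 9/40.
For Grove: gain 41, loss 36 per period, so δ ≥ 41/77.
The tighter constraint is Grove's, so cooperation needs δ ≥ 41/77.

41/77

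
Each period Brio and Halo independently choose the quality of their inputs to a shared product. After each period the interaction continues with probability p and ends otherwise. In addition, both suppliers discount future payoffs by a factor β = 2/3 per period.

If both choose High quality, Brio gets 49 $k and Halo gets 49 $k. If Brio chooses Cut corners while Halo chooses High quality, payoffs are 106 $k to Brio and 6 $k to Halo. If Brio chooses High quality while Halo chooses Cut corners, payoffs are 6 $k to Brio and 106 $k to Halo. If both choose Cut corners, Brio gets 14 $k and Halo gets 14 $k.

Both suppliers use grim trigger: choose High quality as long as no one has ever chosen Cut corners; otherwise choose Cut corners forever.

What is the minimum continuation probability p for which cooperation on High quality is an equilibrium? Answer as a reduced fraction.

Expected continuation weight on next period's payoff is β·p = 2/3·p, which plays the role of the discount factor.
Cooperation requires 2/3·p ≥ (106−49)/(106−14) = 57/92, hence p ≥ 171/184.

171/184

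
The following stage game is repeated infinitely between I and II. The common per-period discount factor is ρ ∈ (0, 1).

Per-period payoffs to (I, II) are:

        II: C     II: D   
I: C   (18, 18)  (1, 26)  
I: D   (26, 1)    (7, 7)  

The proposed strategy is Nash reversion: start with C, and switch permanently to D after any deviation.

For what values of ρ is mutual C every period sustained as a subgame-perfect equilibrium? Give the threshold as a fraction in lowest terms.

8/19

One-period gain from deviating is 26 − 18 = 8. The loss is 18 − 7 = 11 in every subsequent period, with present value 11·ρ/(1−ρ).
Deviation is unprofitable when 11·ρ/(1−ρ) ≥ 8, i.e. ρ/(1−ρ) ≥ 8/11.
Equivalently ρ ≥ 8/(8+11) = 8/19.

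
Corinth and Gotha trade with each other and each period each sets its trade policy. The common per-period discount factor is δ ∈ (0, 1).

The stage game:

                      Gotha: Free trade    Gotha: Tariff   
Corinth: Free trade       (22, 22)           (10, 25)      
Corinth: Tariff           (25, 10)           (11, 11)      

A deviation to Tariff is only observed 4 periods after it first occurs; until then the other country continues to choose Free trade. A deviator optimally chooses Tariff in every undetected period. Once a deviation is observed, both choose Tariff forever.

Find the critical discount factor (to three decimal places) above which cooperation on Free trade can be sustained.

The best deviation is to choose Tariff for all 4 undetected periods, earning 25 each, then 11 forever once detected.
Deviation value: 25(1−δ^4)/(1−δ) + 11δ^4/(1−δ); cooperation value: 22/(1−δ).
IC: 22 ≥ 25(1−δ^4) + 11δ^4 = 25 − 14δ^4.
So δ^4 ≥ 3/14, giving δ ≥ (3/14)^(1/4) ≈ 0.680.

0.680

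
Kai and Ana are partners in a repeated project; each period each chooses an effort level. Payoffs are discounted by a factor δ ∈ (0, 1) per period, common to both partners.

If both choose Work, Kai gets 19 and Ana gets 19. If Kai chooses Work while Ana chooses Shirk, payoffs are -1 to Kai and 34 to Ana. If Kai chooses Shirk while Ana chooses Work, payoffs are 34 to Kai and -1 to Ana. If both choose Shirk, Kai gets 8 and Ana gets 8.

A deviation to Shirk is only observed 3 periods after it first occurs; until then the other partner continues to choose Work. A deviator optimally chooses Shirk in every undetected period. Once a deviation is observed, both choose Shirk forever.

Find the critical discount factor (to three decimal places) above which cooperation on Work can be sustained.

The best deviation is to choose Shirk for all 3 undetected periods, earning 34 each, then 8 forever once detected.
Deviation value: 34(1−δ^3)/(1−δ) + 8δ^3/(1−δ); cooperation value: 19/(1−δ).
IC: 19 ≥ 34(1−δ^3) + 8δ^3 = 34 − 26δ^3.
So δ^3 ≥ 15/26, giving δ ≥ (15/26)^(1/3) ≈ 0.832.

0.832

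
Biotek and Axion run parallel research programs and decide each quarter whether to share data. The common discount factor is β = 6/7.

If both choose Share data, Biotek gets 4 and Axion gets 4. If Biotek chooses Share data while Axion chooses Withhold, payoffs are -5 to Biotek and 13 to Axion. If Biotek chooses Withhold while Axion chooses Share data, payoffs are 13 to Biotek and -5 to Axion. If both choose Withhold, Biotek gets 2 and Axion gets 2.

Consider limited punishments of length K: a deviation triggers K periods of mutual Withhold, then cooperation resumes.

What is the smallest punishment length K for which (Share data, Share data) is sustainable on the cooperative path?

No profitable deviation requires (4−2)(β+…+β^K) ≥ 13−4, i.e. β+…+β^K ≥ 9/2 ≈ 4.5000.
With β = 6/7, the partial sums are K=1: 0.8571, K=2: 1.5918, …, K=7: 3.9605, K=8: 4.2519, K=9: 4.5016.
K = 9 is the first length at which the sum reaches 4.5000.

9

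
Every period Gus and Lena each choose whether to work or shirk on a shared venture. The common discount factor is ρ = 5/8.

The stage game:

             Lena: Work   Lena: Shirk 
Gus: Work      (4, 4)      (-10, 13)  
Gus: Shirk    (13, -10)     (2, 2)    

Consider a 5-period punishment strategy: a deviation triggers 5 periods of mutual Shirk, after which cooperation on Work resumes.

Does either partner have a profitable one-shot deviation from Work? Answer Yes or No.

Comparing payoff streams over the 6 periods until play realigns: cooperate → 4(1+ρ+…+ρ^5); deviate → 13 + 2(ρ+…+ρ^5).
Cooperation is sustained iff (4−2)(ρ+…+ρ^5) ≥ 13−4.
ρ+…+ρ^5 = 5/8·(1−(5/8)^5)/(1−5/8) = 1.5077, and (13−4)/(4−2) = 4.5000.
1.5077 < 4.5000, so cooperation is not sustainable.

Yes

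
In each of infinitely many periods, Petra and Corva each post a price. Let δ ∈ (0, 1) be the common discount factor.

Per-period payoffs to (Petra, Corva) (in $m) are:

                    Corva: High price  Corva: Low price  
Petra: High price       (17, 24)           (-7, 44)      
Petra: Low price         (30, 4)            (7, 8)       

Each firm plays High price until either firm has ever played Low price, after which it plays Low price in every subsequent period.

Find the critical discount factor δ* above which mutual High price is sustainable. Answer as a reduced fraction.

Petra's threshold: (30−17)/(30−7) = 13/23.
Corva's threshold: (44−24)/(44−8) = 5/9.
13/23 > 5/9, so Petra binds and δ* = 13/23.

13/23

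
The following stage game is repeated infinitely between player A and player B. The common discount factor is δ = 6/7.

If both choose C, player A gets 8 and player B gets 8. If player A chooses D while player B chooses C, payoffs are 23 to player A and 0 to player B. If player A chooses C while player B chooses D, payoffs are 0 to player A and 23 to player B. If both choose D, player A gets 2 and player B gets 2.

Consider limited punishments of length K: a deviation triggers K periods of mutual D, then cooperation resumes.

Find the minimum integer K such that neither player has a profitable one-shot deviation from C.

4

Need Σ_{k=1}^{K} δ^k ≥ (23−8)/(8−2) = 2.5000 at δ = 6/7.
At K = 3 the sum is 2.2216 < 2.5000; at K = 4 it is 2.7613 ≥ 2.5000.
So the minimum punishment length is K = 4.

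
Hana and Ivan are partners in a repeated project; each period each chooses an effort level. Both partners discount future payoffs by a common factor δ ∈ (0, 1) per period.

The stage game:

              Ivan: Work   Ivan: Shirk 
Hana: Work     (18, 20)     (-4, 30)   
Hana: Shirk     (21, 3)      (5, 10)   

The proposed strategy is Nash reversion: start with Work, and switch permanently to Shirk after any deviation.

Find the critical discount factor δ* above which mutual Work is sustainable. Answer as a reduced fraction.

1/2

Hana's threshold: (21−18)/(21−5) = 3/16.
Ivan's threshold: (30−20)/(30−10) = 1/2.
3/16 < 1/2, so Ivan binds and δ* = 1/2.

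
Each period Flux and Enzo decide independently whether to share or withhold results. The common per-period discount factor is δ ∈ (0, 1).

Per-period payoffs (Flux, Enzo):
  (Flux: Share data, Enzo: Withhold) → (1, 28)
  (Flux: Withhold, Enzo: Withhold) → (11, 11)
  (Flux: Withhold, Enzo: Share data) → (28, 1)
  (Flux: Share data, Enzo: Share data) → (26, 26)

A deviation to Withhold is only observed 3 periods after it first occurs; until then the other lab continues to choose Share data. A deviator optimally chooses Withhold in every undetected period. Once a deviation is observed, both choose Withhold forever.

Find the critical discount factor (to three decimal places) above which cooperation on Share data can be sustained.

Deviating for the 3 undetected periods gains 28−26 = 2 per period over cooperation, then loses 26−11 = 15 per period forever once punishment starts.
Gain: 2(1 + δ + … + δ^2); loss: 15·δ^3/(1−δ).
No profitable deviation ⇔ 2(1−δ^3) ≤ 15·δ^3, i.e. δ^3 ≥ 2/(2+15) = 2/17.
Hence δ ≥ (2/17)^(1/3) ≈ 0.490.

0.490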